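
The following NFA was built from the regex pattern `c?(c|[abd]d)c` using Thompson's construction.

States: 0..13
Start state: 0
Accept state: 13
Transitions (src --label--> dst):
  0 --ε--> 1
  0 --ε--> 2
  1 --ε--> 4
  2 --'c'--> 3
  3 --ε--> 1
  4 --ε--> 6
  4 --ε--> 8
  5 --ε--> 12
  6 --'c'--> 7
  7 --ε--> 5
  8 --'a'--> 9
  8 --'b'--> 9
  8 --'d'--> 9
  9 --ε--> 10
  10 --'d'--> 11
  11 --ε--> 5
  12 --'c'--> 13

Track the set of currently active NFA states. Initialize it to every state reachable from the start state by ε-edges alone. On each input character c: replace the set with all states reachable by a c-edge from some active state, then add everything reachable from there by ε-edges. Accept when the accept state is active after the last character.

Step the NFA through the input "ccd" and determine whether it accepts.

Answer: REJECT

Steps:
S₀ = ε-closure({0}) = {0,1,2,4,6,8}
'c' @ 1: {1,3,4,5,6,7,8,12}
'c' @ 2: {5,7,12,13}  [accepting]
'd' @ 3: {}  — dead — no transitions
end set {} — state 13 not in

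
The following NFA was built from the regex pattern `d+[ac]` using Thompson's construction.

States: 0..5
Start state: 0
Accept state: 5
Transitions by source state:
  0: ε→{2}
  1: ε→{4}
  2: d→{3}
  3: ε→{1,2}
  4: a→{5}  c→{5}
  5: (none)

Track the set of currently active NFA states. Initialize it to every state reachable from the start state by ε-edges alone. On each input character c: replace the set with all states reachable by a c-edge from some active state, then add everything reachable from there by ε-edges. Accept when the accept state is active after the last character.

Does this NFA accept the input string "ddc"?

Answer: ACCEPT

Steps:
start: ε-closure({0}) = {0,2}
'd' @ 1: {1,2,3,4}
'd' @ 2: {1,2,3,4}
'c' @ 3: {5}  ✓accept
end set {5} — state 5 in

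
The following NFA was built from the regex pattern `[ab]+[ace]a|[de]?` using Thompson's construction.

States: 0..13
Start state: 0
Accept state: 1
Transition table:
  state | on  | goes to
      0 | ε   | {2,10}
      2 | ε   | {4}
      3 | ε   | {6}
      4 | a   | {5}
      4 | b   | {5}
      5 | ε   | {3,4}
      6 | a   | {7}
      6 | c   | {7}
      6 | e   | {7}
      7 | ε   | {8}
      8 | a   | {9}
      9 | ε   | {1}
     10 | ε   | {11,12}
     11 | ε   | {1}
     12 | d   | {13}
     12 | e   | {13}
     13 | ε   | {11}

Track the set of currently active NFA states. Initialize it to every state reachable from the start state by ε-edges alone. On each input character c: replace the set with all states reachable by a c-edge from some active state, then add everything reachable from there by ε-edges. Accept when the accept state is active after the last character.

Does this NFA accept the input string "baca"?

S₀ = ε-closure({0}) = {0,1,2,4,10,11,12}
'b' @ 1: {3,4,5,6}
'a' @ 2: {3,4,5,6,7,8}
'c' @ 3: {7,8}
'a' @ 4: {1,9}  ✓accept
final: {1,9}; accept 1 in set

Answer: ACCEPT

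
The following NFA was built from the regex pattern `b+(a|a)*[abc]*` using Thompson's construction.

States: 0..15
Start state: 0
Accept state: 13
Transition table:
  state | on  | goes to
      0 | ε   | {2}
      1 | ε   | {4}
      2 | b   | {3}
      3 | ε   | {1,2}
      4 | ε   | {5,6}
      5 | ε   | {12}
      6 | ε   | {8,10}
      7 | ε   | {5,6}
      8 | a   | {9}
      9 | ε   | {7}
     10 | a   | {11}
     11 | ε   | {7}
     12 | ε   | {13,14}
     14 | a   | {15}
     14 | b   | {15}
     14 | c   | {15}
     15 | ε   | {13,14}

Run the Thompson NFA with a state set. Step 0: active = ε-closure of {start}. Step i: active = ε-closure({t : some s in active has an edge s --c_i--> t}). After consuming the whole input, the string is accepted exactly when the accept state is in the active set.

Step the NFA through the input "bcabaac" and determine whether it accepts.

S₀ = ε-closure({0}) = {0,2}
'b' @ 1: {1,2,3,4,5,6,8,10,12,13,14}  (accept∈set)
'c' @ 2: {13,14,15}  (accept∈set)
'a' @ 3: {13,14,15}  (accept∈set)
'b' @ 4: {13,14,15}  (accept∈set)
'a' @ 5: {13,14,15}  (accept∈set)
'a' @ 6: {13,14,15}  (accept∈set)
'c' @ 7: {13,14,15}  (accept∈set)
after full input: {13,14,15}  (accept=13 in)

Answer: ACCEPT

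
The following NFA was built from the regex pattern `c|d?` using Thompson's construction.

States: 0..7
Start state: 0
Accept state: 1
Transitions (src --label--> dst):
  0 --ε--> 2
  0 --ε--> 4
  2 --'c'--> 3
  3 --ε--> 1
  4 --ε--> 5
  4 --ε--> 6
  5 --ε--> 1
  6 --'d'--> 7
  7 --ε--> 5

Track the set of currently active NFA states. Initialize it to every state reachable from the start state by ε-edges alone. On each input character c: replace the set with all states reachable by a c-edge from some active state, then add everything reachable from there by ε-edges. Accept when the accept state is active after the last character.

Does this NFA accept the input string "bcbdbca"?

S₀ = ε-closure({0}) = {0,1,2,4,5,6}
'b' @ 1: {}  — no active states
rest 'cbdbca' ignored (set empty)
end set {} — state 1 not in

Answer: REJECT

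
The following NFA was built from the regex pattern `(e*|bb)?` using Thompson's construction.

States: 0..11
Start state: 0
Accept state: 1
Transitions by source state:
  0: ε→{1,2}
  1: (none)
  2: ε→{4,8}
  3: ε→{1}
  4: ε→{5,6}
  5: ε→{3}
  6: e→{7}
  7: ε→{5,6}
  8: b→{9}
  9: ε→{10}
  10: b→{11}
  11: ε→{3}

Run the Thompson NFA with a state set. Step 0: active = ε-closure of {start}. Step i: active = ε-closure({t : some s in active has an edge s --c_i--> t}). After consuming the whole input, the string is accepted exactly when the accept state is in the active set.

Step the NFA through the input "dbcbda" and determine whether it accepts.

Answer: REJECT

Steps:
S₀ = ε-closure({0}) = {0,1,2,3,4,5,6,8}
'd' @ 1: {}  — dead — no transitions
rest 'bcbda' ignored (set empty)
after full input: {}  (accept=1 not in)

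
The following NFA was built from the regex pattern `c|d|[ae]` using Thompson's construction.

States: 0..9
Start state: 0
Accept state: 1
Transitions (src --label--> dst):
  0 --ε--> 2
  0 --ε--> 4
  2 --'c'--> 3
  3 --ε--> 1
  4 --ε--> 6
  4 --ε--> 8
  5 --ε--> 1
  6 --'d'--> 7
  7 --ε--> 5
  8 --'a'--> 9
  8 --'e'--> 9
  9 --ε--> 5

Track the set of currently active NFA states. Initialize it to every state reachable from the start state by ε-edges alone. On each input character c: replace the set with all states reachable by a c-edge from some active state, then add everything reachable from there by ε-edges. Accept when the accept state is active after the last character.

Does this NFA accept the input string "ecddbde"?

start: ε-closure({0}) = {0,2,4,6,8}
'e' @ 1: {1,5,9}  [accepting]
'c' @ 2: {}  — state set empty
rest 'ddbde' ignored (set empty)
final: {}; accept 1 not in set

Answer: REJECT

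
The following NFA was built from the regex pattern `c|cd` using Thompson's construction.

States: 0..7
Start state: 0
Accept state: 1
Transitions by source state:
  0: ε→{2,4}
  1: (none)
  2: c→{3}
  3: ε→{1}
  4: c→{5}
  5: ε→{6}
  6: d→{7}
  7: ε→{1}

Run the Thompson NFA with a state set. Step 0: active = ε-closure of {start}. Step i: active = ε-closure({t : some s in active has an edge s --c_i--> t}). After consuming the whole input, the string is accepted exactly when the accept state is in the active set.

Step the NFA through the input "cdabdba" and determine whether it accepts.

initial (ε-close {0}): {0,2,4}
'c' @ 1: {1,3,5,6}  (accept∈set)
'd' @ 2: {1,7}  (accept∈set)
'a' @ 3: {}  — dead — no transitions
rest 'bdba' ignored (set empty)
end set {} — state 1 not in

Answer: REJECT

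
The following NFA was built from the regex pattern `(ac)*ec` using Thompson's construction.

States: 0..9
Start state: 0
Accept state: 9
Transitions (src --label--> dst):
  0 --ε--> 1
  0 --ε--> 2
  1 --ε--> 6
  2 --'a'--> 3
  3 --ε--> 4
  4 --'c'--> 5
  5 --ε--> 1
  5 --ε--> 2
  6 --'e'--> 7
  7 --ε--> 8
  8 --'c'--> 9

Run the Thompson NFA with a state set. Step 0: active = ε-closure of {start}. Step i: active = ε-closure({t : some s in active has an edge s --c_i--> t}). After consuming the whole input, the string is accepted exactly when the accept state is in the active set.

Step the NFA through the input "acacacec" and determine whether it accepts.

start: ε-closure({0}) = {0,1,2,6}
'a' @ 1: {3,4}
'c' @ 2: {1,2,5,6}
'a' @ 3: {3,4}
'c' @ 4: {1,2,5,6}
'a' @ 5: {3,4}
'c' @ 6: {1,2,5,6}
'e' @ 7: {7,8}
'c' @ 8: {9}  (accept∈set)
final: {9}; accept 9 in set

Answer: ACCEPT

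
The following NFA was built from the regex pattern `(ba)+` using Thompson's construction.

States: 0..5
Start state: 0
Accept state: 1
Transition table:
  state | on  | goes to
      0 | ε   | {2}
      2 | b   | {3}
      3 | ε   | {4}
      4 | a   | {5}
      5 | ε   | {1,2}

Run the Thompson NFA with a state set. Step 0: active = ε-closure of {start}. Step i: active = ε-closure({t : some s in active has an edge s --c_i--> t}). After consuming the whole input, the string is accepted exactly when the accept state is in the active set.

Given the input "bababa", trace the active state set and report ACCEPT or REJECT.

start: ε-closure({0}) = {0,2}
'b' @ 1: {3,4}
'a' @ 2: {1,2,5}  ✓accept
'b' @ 3: {3,4}
'a' @ 4: {1,2,5}  ✓accept
'b' @ 5: {3,4}
'a' @ 6: {1,2,5}  ✓accept
after full input: {1,2,5}  (accept=1 in)

Answer: ACCEPT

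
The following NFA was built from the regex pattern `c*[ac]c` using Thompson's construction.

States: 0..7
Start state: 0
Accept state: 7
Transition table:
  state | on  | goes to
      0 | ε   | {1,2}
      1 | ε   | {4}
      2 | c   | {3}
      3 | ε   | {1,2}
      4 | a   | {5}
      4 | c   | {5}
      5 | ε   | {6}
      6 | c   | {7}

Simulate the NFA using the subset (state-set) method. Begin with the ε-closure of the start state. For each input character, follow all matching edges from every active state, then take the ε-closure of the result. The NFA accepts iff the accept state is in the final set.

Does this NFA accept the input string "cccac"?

Answer: ACCEPT

Steps:
start: ε-closure({0}) = {0,1,2,4}
'c' @ 1: {1,2,3,4,5,6}
'c' @ 2: {1,2,3,4,5,6,7}  ✓accept
'c' @ 3: {1,2,3,4,5,6,7}  ✓accept
'a' @ 4: {5,6}
'c' @ 5: {7}  ✓accept
end set {7} — state 7 in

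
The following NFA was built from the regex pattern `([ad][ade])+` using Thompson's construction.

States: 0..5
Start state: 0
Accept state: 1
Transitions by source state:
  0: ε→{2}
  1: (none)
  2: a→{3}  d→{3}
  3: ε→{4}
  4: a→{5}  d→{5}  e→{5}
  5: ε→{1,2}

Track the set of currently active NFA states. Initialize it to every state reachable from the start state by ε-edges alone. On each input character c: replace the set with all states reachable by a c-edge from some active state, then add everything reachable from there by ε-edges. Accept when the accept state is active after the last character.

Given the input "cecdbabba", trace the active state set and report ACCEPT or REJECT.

Answer: REJECT

Derivation:
start: ε-closure({0}) = {0,2}
'c' @ 1: {}  — no active states
rest 'ecdbabba' ignored (set empty)
end set {} — state 1 not in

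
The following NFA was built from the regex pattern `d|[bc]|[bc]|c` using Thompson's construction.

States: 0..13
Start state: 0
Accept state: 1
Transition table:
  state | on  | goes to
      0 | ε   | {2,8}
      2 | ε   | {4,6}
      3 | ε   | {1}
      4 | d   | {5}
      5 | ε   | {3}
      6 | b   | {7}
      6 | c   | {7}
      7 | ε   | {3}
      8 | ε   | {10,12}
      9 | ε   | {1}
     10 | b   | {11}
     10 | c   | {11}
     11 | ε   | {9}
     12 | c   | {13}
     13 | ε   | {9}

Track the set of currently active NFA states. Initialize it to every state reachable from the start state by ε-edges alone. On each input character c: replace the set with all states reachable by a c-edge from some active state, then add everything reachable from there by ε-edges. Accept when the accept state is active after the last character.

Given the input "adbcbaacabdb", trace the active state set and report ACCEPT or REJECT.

Answer: REJECT

Derivation:
start: ε-closure({0}) = {0,2,4,6,8,10,12}
'a' @ 1: {}  — state set empty
rest 'dbcbaacabdb' ignored (set empty)
after full input: {}  (accept=1 not in)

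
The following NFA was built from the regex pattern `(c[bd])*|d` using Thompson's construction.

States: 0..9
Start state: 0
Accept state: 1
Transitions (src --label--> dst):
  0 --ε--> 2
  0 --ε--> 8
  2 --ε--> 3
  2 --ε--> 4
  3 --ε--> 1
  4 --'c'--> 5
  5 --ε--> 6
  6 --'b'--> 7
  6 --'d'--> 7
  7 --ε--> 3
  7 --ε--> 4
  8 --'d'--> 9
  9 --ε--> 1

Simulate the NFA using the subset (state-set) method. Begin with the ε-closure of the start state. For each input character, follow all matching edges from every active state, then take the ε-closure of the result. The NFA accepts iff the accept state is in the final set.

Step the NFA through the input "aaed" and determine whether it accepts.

initial (ε-close {0}): {0,1,2,3,4,8}
'a' @ 1: {}  — dead — no transitions
rest 'aed' ignored (set empty)
after full input: {}  (accept=1 not in)

Answer: REJECT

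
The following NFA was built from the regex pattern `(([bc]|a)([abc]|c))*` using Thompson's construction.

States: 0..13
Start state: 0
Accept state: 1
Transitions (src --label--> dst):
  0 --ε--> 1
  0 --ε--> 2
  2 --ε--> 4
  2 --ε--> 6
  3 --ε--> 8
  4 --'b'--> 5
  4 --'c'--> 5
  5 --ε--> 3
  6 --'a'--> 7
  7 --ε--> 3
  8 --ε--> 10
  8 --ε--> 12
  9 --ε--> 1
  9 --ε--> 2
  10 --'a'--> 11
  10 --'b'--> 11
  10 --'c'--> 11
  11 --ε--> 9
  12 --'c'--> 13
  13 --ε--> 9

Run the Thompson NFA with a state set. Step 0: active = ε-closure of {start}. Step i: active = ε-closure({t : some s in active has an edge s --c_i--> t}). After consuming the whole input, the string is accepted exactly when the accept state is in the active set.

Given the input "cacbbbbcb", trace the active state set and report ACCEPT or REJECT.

Answer: REJECT

Steps:
initial (ε-close {0}): {0,1,2,4,6}
'c' @ 1: {3,5,8,10,12}
'a' @ 2: {1,2,4,6,9,11}  ✓accept
'c' @ 3: {3,5,8,10,12}
'b' @ 4: {1,2,4,6,9,11}  ✓accept
'b' @ 5: {3,5,8,10,12}
'b' @ 6: {1,2,4,6,9,11}  ✓accept
'b' @ 7: {3,5,8,10,12}
'c' @ 8: {1,2,4,6,9,11,13}  ✓accept
'b' @ 9: {3,5,8,10,12}
final: {3,5,8,10,12}; accept 1 not in set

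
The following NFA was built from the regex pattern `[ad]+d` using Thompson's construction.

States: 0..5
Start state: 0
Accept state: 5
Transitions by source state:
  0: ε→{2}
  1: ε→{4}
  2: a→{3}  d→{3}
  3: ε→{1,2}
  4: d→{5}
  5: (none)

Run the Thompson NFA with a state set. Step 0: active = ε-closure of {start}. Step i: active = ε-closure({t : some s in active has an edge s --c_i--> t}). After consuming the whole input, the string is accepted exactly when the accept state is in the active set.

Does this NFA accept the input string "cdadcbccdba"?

Answer: REJECT

Steps:
start: ε-closure({0}) = {0,2}
'c' @ 1: {}  — state set empty
rest 'dadcbccdba' ignored (set empty)
after full input: {}  (accept=5 not in)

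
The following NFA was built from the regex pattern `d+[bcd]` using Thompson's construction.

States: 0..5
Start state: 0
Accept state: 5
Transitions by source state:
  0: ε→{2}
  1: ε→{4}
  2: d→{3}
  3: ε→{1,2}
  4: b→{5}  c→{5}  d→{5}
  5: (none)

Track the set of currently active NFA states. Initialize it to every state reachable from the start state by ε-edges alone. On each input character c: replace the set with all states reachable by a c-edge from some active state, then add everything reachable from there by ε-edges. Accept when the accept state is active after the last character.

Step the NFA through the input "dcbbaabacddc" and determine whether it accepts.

start: ε-closure({0}) = {0,2}
'd' @ 1: {1,2,3,4}
'c' @ 2: {5}  ✓accept
'b' @ 3: {}  — dead — no transitions
rest 'baabacddc' ignored (set empty)
final: {}; accept 5 not in set

Answer: REJECT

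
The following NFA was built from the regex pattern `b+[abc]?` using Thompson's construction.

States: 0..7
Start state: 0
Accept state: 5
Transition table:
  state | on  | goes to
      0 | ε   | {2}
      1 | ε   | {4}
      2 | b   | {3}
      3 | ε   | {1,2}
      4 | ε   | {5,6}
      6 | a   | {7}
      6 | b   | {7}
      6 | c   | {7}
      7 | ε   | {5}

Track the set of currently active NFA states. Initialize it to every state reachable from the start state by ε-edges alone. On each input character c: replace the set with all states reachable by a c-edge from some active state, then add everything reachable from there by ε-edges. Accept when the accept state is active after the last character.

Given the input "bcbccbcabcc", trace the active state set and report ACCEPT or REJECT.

Answer: REJECT

Trace:
initial (ε-close {0}): {0,2}
'b' @ 1: {1,2,3,4,5,6}  [accepting]
'c' @ 2: {5,7}  [accepting]
'b' @ 3: {}  — state set empty
rest 'ccbcabcc' ignored (set empty)
final: {}; accept 5 not in set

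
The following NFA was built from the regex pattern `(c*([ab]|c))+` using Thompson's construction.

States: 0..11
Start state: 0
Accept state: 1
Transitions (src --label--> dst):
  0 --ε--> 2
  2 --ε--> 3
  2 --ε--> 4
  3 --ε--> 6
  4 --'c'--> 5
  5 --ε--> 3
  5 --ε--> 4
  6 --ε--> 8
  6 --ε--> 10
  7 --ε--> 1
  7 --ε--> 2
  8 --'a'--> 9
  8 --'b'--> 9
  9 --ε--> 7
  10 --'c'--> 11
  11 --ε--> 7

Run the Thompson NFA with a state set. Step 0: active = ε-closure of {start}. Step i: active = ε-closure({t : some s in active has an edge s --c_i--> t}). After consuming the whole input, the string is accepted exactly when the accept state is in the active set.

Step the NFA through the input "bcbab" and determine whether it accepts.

initial (ε-close {0}): {0,2,3,4,6,8,10}
'b' @ 1: {1,2,3,4,6,7,8,9,10}  [accepting]
'c' @ 2: {1,2,3,4,5,6,7,8,10,11}  [accepting]
'b' @ 3: {1,2,3,4,6,7,8,9,10}  [accepting]
'a' @ 4: {1,2,3,4,6,7,8,9,10}  [accepting]
'b' @ 5: {1,2,3,4,6,7,8,9,10}  [accepting]
after full input: {1,2,3,4,6,7,8,9,10}  (accept=1 in)

Answer: ACCEPT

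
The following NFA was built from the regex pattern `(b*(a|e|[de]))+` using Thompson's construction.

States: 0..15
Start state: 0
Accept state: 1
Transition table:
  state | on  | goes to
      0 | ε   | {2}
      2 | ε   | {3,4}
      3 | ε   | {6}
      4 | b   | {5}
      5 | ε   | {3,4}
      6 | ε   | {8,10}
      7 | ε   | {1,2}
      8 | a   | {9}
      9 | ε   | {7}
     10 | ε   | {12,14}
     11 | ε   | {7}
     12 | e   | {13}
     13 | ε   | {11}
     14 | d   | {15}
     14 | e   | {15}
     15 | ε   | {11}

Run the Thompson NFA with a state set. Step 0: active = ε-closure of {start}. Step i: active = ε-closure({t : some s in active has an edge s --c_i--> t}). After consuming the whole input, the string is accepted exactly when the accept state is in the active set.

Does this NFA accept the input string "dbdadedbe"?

Answer: ACCEPT

Steps:
start: ε-closure({0}) = {0,2,3,4,6,8,10,12,14}
'd' @ 1: {1,2,3,4,6,7,8,10,11,12,14,15}  ✓accept
'b' @ 2: {3,4,5,6,8,10,12,14}
'd' @ 3: {1,2,3,4,6,7,8,10,11,12,14,15}  ✓accept
'a' @ 4: {1,2,3,4,6,7,8,9,10,12,14}  ✓accept
'd' @ 5: {1,2,3,4,6,7,8,10,11,12,14,15}  ✓accept
'e' @ 6: {1,2,3,4,6,7,8,10,11,12,13,14,15}  ✓accept
'd' @ 7: {1,2,3,4,6,7,8,10,11,12,14,15}  ✓accept
'b' @ 8: {3,4,5,6,8,10,12,14}
'e' @ 9: {1,2,3,4,6,7,8,10,11,12,13,14,15}  ✓accept
after full input: {1,2,3,4,6,7,8,10,11,12,13,14,15}  (accept=1 in)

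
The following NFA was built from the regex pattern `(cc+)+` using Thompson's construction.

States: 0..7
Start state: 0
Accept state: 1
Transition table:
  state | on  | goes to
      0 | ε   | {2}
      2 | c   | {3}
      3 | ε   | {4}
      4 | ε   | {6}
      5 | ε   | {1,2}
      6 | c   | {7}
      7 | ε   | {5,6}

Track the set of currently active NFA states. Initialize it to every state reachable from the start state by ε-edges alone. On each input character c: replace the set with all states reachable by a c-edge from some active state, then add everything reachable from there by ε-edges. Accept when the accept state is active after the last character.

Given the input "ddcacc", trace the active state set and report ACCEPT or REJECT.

Answer: REJECT

Trace:
S₀ = ε-closure({0}) = {0,2}
'd' @ 1: {}  — state set empty
rest 'dcacc' ignored (set empty)
end set {} — state 1 not in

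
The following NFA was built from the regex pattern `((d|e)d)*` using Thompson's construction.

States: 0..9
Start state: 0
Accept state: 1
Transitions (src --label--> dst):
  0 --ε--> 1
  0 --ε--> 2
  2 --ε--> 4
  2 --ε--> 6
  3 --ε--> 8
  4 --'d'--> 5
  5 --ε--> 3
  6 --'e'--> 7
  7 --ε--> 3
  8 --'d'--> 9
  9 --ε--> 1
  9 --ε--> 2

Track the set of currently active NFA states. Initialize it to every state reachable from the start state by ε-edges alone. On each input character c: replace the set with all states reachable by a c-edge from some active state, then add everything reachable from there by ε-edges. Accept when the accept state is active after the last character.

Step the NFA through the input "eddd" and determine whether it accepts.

initial (ε-close {0}): {0,1,2,4,6}
'e' @ 1: {3,7,8}
'd' @ 2: {1,2,4,6,9}  (accept∈set)
'd' @ 3: {3,5,8}
'd' @ 4: {1,2,4,6,9}  (accept∈set)
after full input: {1,2,4,6,9}  (accept=1 in)

Answer: ACCEPT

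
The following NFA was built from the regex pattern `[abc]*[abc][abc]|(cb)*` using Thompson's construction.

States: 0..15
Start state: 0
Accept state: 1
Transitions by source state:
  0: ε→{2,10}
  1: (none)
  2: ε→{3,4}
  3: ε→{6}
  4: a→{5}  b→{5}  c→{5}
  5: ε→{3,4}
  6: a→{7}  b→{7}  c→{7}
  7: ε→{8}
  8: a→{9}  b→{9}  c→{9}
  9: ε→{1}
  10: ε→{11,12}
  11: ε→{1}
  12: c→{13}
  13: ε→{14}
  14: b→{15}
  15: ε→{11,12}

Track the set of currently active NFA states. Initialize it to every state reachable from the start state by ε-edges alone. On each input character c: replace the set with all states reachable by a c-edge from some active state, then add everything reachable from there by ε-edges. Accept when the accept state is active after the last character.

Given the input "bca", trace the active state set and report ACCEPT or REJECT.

Answer: ACCEPT

Derivation:
start: ε-closure({0}) = {0,1,2,3,4,6,10,11,12}
'b' @ 1: {3,4,5,6,7,8}
'c' @ 2: {1,3,4,5,6,7,8,9}  (accept∈set)
'a' @ 3: {1,3,4,5,6,7,8,9}  (accept∈set)
after full input: {1,3,4,5,6,7,8,9}  (accept=1 in)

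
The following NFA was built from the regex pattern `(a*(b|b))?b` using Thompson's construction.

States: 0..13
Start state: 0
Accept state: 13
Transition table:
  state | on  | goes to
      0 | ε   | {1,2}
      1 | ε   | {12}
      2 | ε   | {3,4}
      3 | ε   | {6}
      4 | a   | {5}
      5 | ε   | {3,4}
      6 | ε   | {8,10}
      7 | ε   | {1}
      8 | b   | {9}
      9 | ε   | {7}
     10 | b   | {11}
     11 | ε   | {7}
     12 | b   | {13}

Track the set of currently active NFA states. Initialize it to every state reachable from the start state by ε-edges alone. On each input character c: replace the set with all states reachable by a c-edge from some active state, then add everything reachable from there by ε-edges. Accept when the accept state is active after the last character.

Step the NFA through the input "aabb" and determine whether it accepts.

start: ε-closure({0}) = {0,1,2,3,4,6,8,10,12}
'a' @ 1: {3,4,5,6,8,10}
'a' @ 2: {3,4,5,6,8,10}
'b' @ 3: {1,7,9,11,12}
'b' @ 4: {13}  ✓accept
after full input: {13}  (accept=13 in)

Answer: ACCEPT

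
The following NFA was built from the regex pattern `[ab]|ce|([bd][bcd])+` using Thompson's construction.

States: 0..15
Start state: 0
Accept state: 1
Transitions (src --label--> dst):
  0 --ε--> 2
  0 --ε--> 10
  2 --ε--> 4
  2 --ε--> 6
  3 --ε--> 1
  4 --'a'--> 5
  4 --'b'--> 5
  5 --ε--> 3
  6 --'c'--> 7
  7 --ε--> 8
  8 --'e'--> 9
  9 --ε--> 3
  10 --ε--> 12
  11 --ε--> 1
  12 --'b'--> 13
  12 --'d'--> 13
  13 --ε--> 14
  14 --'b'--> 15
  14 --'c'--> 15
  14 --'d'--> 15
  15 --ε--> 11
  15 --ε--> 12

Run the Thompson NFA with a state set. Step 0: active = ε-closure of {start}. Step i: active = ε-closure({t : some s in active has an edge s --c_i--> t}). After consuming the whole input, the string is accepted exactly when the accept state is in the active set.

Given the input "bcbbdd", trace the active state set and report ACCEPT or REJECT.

Answer: ACCEPT

Steps:
S₀ = ε-closure({0}) = {0,2,4,6,10,12}
'b' @ 1: {1,3,5,13,14}  (accept∈set)
'c' @ 2: {1,11,12,15}  (accept∈set)
'b' @ 3: {13,14}
'b' @ 4: {1,11,12,15}  (accept∈set)
'd' @ 5: {13,14}
'd' @ 6: {1,11,12,15}  (accept∈set)
end set {1,11,12,15} — state 1 in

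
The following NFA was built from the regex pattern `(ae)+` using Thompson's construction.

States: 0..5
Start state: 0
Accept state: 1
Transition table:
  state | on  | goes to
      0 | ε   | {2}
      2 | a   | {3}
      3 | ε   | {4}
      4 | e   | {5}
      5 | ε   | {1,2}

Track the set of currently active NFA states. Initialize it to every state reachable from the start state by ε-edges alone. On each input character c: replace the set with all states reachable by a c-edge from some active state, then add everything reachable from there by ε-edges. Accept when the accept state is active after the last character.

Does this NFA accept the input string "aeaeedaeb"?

Answer: REJECT

Trace:
initial (ε-close {0}): {0,2}
'a' @ 1: {3,4}
'e' @ 2: {1,2,5}  (accept∈set)
'a' @ 3: {3,4}
'e' @ 4: {1,2,5}  (accept∈set)
'e' @ 5: {}  — dead — no transitions
rest 'daeb' ignored (set empty)
after full input: {}  (accept=1 not in)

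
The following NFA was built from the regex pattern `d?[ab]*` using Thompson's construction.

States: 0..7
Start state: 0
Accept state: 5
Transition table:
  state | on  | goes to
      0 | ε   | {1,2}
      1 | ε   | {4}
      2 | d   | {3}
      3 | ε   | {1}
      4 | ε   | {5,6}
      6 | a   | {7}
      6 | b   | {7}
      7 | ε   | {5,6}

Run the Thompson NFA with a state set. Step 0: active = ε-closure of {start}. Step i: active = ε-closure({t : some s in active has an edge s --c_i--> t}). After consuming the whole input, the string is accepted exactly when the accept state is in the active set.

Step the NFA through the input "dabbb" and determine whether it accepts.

start: ε-closure({0}) = {0,1,2,4,5,6}
'd' @ 1: {1,3,4,5,6}  [accepting]
'a' @ 2: {5,6,7}  [accepting]
'b' @ 3: {5,6,7}  [accepting]
'b' @ 4: {5,6,7}  [accepting]
'b' @ 5: {5,6,7}  [accepting]
final: {5,6,7}; accept 5 in set

Answer: ACCEPT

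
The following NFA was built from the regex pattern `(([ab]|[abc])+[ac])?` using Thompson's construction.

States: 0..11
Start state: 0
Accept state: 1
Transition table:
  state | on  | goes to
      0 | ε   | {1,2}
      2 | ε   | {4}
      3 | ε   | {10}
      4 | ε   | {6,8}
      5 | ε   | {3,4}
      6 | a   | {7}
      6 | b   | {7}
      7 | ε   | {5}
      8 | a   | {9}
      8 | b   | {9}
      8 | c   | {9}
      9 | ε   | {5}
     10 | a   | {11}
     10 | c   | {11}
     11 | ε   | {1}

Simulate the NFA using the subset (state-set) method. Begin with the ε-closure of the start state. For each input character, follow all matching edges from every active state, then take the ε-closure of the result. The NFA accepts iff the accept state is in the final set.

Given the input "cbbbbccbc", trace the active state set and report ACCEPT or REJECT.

Answer: ACCEPT

Trace:
initial (ε-close {0}): {0,1,2,4,6,8}
'c' @ 1: {3,4,5,6,8,9,10}
'b' @ 2: {3,4,5,6,7,8,9,10}
'b' @ 3: {3,4,5,6,7,8,9,10}
'b' @ 4: {3,4,5,6,7,8,9,10}
'b' @ 5: {3,4,5,6,7,8,9,10}
'c' @ 6: {1,3,4,5,6,8,9,10,11}  ✓accept
'c' @ 7: {1,3,4,5,6,8,9,10,11}  ✓accept
'b' @ 8: {3,4,5,6,7,8,9,10}
'c' @ 9: {1,3,4,5,6,8,9,10,11}  ✓accept
final: {1,3,4,5,6,8,9,10,11}; accept 1 in set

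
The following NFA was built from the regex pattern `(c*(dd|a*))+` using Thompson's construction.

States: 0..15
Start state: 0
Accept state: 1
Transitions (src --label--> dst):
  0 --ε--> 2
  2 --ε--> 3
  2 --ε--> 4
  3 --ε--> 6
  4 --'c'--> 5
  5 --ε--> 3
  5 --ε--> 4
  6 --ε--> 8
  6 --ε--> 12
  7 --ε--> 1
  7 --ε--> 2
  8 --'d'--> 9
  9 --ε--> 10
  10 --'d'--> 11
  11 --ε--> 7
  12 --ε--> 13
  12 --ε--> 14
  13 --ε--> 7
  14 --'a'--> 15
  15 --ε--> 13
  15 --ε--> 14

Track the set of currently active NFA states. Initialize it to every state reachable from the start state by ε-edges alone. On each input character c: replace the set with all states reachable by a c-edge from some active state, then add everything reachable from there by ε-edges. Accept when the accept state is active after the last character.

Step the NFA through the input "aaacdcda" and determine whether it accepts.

start: ε-closure({0}) = {0,1,2,3,4,6,7,8,12,13,14}
'a' @ 1: {1,2,3,4,6,7,8,12,13,14,15}  (accept∈set)
'a' @ 2: {1,2,3,4,6,7,8,12,13,14,15}  (accept∈set)
'a' @ 3: {1,2,3,4,6,7,8,12,13,14,15}  (accept∈set)
'c' @ 4: {1,2,3,4,5,6,7,8,12,13,14}  (accept∈set)
'd' @ 5: {9,10}
'c' @ 6: {}  — dead — no transitions
rest 'da' ignored (set empty)
end set {} — state 1 not in

Answer: REJECT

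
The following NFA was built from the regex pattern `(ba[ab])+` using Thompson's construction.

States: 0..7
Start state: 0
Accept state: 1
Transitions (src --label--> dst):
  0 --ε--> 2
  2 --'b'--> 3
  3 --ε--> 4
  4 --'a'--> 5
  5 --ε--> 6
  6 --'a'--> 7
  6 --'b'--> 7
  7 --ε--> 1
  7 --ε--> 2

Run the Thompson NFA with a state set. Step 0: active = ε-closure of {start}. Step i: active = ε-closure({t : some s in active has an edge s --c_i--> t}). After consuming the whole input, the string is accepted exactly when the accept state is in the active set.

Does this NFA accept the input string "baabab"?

Answer: ACCEPT

Steps:
initial (ε-close {0}): {0,2}
'b' @ 1: {3,4}
'a' @ 2: {5,6}
'a' @ 3: {1,2,7}  (accept∈set)
'b' @ 4: {3,4}
'a' @ 5: {5,6}
'b' @ 6: {1,2,7}  (accept∈set)
end set {1,2,7} — state 1 in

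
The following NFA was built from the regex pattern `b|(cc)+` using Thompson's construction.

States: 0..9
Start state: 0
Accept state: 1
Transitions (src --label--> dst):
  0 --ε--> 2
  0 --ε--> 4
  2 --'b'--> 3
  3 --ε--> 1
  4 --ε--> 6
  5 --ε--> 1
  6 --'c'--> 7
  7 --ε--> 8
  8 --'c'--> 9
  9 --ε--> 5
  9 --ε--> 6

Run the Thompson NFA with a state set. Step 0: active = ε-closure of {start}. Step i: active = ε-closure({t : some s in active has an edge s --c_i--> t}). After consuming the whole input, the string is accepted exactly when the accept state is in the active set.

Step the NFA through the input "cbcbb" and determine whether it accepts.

S₀ = ε-closure({0}) = {0,2,4,6}
'c' @ 1: {7,8}
'b' @ 2: {}  — no active states
rest 'cbb' ignored (set empty)
final: {}; accept 1 not in set

Answer: REJECT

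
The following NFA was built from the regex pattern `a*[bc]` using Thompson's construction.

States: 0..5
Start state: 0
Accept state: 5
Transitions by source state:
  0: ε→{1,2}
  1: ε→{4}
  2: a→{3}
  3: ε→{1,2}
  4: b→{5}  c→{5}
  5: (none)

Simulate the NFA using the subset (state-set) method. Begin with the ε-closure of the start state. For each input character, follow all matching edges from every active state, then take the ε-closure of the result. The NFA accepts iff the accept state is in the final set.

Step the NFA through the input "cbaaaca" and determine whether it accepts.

S₀ = ε-closure({0}) = {0,1,2,4}
'c' @ 1: {5}  (accept∈set)
'b' @ 2: {}  — state set empty
rest 'aaaca' ignored (set empty)
after full input: {}  (accept=5 not in)

Answer: REJECT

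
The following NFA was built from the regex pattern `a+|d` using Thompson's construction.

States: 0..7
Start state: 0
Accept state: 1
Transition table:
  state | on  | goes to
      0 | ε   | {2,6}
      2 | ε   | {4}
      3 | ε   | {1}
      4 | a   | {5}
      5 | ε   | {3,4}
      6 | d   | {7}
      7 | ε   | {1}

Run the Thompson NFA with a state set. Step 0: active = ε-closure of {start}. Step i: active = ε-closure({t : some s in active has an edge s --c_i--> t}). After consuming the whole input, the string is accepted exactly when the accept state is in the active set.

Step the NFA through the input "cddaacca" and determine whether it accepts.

start: ε-closure({0}) = {0,2,4,6}
'c' @ 1: {}  — no active states
rest 'ddaacca' ignored (set empty)
final: {}; accept 1 not in set

Answer: REJECT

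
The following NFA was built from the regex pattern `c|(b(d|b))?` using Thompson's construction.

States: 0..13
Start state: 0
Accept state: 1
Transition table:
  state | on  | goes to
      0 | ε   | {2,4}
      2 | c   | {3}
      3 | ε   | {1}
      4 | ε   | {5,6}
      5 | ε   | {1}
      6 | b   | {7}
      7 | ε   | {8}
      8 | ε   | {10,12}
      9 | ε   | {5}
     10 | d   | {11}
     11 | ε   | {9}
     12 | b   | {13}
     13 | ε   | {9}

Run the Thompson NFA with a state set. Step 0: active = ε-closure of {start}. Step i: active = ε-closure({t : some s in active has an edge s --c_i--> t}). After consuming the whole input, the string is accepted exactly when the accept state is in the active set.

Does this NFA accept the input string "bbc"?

initial (ε-close {0}): {0,1,2,4,5,6}
'b' @ 1: {7,8,10,12}
'b' @ 2: {1,5,9,13}  [accepting]
'c' @ 3: {}  — no active states
end set {} — state 1 not in

Answer: REJECT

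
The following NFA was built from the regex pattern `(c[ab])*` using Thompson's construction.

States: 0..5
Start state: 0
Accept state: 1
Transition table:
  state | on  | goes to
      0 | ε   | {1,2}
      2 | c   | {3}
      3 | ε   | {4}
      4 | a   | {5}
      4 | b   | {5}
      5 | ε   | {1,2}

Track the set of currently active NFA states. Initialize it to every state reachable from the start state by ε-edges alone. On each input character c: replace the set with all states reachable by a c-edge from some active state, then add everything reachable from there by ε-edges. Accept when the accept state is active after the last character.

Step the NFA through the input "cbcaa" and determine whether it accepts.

Answer: REJECT

Derivation:
initial (ε-close {0}): {0,1,2}
'c' @ 1: {3,4}
'b' @ 2: {1,2,5}  [accepting]
'c' @ 3: {3,4}
'a' @ 4: {1,2,5}  [accepting]
'a' @ 5: {}  — dead — no transitions
end set {} — state 1 not in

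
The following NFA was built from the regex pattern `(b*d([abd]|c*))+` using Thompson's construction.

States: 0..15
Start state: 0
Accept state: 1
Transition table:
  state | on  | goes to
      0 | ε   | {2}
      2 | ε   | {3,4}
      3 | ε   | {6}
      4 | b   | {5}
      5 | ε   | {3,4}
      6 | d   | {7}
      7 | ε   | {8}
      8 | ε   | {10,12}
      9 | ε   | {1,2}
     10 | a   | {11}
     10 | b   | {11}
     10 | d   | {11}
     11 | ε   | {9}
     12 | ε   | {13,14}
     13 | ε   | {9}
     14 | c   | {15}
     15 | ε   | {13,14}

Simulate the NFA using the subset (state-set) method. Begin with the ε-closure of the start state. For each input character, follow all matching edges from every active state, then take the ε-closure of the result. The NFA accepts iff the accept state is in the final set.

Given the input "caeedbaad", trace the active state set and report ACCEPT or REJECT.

initial (ε-close {0}): {0,2,3,4,6}
'c' @ 1: {}  — no active states
rest 'aeedbaad' ignored (set empty)
final: {}; accept 1 not in set

Answer: REJECT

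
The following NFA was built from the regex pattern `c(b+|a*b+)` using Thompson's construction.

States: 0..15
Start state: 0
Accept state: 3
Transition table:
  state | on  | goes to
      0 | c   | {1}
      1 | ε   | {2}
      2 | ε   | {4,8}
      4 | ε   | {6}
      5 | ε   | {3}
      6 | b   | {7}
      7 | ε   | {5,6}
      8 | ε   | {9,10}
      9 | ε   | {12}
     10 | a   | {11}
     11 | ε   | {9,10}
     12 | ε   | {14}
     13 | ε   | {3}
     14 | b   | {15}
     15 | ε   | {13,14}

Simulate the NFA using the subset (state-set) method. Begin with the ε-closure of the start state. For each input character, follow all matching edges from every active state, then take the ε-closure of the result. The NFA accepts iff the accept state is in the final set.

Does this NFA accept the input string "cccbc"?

Answer: REJECT

Trace:
start: ε-closure({0}) = {0}
'c' @ 1: {1,2,4,6,8,9,10,12,14}
'c' @ 2: {}  — dead — no transitions
rest 'cbc' ignored (set empty)
final: {}; accept 3 not in set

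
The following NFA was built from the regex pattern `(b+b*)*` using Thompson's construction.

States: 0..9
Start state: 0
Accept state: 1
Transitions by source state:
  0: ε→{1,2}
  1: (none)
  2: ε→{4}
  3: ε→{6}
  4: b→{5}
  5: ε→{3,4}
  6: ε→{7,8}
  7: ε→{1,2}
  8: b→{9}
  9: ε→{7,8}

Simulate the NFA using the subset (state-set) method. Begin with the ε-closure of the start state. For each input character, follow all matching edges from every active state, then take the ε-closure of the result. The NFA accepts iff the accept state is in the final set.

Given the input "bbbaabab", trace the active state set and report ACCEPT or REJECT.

S₀ = ε-closure({0}) = {0,1,2,4}
'b' @ 1: {1,2,3,4,5,6,7,8}  ✓accept
'b' @ 2: {1,2,3,4,5,6,7,8,9}  ✓accept
'b' @ 3: {1,2,3,4,5,6,7,8,9}  ✓accept
'a' @ 4: {}  — dead — no transitions
rest 'abab' ignored (set empty)
final: {}; accept 1 not in set

Answer: REJECT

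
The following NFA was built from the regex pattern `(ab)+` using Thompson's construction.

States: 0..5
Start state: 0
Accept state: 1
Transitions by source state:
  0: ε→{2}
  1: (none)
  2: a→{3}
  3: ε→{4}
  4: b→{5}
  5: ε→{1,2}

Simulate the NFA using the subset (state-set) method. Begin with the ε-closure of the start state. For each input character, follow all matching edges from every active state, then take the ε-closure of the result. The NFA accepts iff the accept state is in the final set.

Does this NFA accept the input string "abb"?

Answer: REJECT

Derivation:
initial (ε-close {0}): {0,2}
'a' @ 1: {3,4}
'b' @ 2: {1,2,5}  ✓accept
'b' @ 3: {}  — dead — no transitions
end set {} — state 1 not in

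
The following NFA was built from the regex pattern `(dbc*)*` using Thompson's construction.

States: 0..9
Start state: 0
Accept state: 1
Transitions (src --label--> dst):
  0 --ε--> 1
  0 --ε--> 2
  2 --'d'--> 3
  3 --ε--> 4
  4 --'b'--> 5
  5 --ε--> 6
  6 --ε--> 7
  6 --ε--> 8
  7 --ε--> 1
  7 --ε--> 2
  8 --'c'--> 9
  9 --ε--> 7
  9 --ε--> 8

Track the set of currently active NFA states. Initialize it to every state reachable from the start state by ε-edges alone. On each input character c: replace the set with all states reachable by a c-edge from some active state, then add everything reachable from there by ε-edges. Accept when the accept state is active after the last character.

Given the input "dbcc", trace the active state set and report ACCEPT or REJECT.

S₀ = ε-closure({0}) = {0,1,2}
'd' @ 1: {3,4}
'b' @ 2: {1,2,5,6,7,8}  [accepting]
'c' @ 3: {1,2,7,8,9}  [accepting]
'c' @ 4: {1,2,7,8,9}  [accepting]
after full input: {1,2,7,8,9}  (accept=1 in)

Answer: ACCEPT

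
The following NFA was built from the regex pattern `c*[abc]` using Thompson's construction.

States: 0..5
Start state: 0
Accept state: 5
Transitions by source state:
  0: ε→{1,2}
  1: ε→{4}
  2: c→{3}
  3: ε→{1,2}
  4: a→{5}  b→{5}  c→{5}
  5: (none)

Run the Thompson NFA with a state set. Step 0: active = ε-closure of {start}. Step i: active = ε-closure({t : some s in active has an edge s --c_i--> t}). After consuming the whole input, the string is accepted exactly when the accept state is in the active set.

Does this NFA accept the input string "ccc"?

S₀ = ε-closure({0}) = {0,1,2,4}
'c' @ 1: {1,2,3,4,5}  [accepting]
'c' @ 2: {1,2,3,4,5}  [accepting]
'c' @ 3: {1,2,3,4,5}  [accepting]
final: {1,2,3,4,5}; accept 5 in set

Answer: ACCEPT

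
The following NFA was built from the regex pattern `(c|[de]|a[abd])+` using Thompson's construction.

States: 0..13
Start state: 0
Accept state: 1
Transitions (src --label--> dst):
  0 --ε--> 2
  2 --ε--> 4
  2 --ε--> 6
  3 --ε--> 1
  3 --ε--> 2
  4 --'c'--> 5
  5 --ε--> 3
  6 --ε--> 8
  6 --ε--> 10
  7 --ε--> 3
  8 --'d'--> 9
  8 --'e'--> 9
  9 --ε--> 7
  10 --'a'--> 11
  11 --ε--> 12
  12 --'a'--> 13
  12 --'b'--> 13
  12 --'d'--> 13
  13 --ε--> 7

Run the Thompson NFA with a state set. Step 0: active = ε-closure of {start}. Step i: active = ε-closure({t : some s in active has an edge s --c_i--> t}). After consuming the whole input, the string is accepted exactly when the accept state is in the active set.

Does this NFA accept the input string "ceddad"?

Answer: ACCEPT

Trace:
start: ε-closure({0}) = {0,2,4,6,8,10}
'c' @ 1: {1,2,3,4,5,6,8,10}  [accepting]
'e' @ 2: {1,2,3,4,6,7,8,9,10}  [accepting]
'd' @ 3: {1,2,3,4,6,7,8,9,10}  [accepting]
'd' @ 4: {1,2,3,4,6,7,8,9,10}  [accepting]
'a' @ 5: {11,12}
'd' @ 6: {1,2,3,4,6,7,8,10,13}  [accepting]
after full input: {1,2,3,4,6,7,8,10,13}  (accept=1 in)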